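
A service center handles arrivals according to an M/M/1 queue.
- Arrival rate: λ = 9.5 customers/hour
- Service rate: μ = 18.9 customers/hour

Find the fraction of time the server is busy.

Server utilization: ρ = λ/μ
ρ = 9.5/18.9 = 0.5026
The server is busy 50.26% of the time.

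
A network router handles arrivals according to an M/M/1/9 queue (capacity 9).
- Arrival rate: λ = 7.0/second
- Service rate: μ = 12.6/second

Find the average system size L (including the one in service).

ρ = λ/μ = 7.0/12.6 = 0.55556
P₀ = (1-ρ)/(1-ρ^(K+1)) = (1-0.55556)/(1-0.55556^10) = 0.44444/0.99720 = 0.4457
P_K = P₀×ρ^K = 0.4457 × 0.55556^9 = 0.4457 × 0.005042 = 0.002247
L = ρ[1 - (K+1)ρ^K + Kρ^(K+1)] / [(1-ρ)(1-ρ^(K+1))]
L = 0.55556 × (1 - 10×0.005042 + 9×0.002801) / ((1 - 0.55556) × (1 - 0.002801)) = 1.2219 packets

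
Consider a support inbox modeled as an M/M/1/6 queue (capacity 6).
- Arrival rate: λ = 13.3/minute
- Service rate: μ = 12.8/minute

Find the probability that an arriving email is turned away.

ρ = λ/μ = 13.3/12.8 = 1.03906
P₀ = (1-ρ)/(1-ρ^(K+1)) = (1-1.03906)/(1-1.03906^7) = -0.03906/-0.3076 = 0.1270
P_K = P₀×ρ^K = 0.1270 × 1.03906^6 = 0.1270 × 1.2585 = 0.1598
Blocking probability = 15.98%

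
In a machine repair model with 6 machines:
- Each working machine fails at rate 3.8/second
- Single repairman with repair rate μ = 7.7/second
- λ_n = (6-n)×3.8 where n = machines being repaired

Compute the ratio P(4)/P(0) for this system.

P(4)/P(0) = ∏_{i=0}^{4-1} λ_i/μ_{i+1}
= (6-0)×3.8/7.7 × (6-1)×3.8/7.7 × (6-2)×3.8/7.7 × (6-3)×3.8/7.7
= 21.3537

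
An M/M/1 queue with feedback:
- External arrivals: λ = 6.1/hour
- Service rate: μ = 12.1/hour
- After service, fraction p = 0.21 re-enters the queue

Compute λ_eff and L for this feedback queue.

Effective arrival rate: λ_eff = λ/(1-p) = 6.1/(1-0.21) = 6.1/0.79 = 7.7215
ρ = λ_eff/μ = 7.7215/12.1 = 0.63814
L = ρ/(1-ρ) = 0.63814/(1-0.63814) = 1.7635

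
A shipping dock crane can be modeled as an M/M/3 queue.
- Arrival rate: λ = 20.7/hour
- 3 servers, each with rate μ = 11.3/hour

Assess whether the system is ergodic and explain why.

Stability requires ρ = λ/(cμ) < 1
ρ = 20.7/(3 × 11.3) = 20.7/33.90 = 0.6106
Since 0.6106 < 1, the system is STABLE.
The servers are busy 61.06% of the time.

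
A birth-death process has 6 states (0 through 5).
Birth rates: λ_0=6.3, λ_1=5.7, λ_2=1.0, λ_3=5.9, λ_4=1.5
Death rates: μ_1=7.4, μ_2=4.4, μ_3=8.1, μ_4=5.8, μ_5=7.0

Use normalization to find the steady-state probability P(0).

Ratios P(n)/P(0) = (λ₀···λₙ₋₁)/(μ₁···μₙ):
P(1)/P(0) = (6.3)/(7.4) = 0.85135
P(2)/P(0) = (6.3×5.7)/(7.4×4.4) = 1.1029
P(3)/P(0) = (6.3×5.7×1.0)/(7.4×4.4×8.1) = 0.13616
P(4)/P(0) = (6.3×5.7×1.0×5.9)/(7.4×4.4×8.1×5.8) = 0.13851
P(5)/P(0) = (6.3×5.7×1.0×5.9×1.5)/(7.4×4.4×8.1×5.8×7.0) = 0.029680

Normalization: ∑ P(n) = 1
P(0) × (1.0000 + 0.85135 + 1.1029 + 0.13616 + 0.13851 + 0.029680) = 1
P(0) × 3.2586 = 1
P(0) = 1/3.2586 = 0.3069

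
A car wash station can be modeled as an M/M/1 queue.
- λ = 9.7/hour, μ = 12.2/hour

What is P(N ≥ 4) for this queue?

ρ = λ/μ = 9.7/12.2 = 0.79508
P(N ≥ n) = ρⁿ
P(N ≥ 4) = 0.79508^4
P(N ≥ 4) = 0.3996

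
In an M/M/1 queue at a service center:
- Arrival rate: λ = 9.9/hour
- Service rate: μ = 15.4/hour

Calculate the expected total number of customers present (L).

ρ = λ/μ = 9.9/15.4 = 0.6429
For M/M/1: L = λ/(μ-λ)
L = 9.9/(15.4-9.9) = 9.9/5.50
L = 1.8000 customers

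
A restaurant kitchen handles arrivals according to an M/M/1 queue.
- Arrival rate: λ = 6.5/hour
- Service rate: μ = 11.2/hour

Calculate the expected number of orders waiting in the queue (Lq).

ρ = λ/μ = 6.5/11.2 = 0.5804
For M/M/1: Lq = λ²/(μ(μ-λ))
Lq = 42.25/(11.2 × 4.70)
Lq = 0.8026 orders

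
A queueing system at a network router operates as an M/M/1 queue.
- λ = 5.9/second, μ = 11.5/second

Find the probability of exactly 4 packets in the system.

ρ = λ/μ = 5.9/11.5 = 0.51304
P(n) = (1-ρ)ρⁿ
P(4) = (1-0.51304) × 0.51304^4
P(4) = 0.4870 × 0.06928
P(4) = 0.03374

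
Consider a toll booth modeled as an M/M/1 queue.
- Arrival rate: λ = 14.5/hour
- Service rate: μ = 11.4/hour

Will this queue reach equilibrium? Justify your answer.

Stability requires ρ = λ/(cμ) < 1
ρ = 14.5/(1 × 11.4) = 14.5/11.40 = 1.2719
Since 1.2719 ≥ 1, the system is UNSTABLE.
Queue grows without bound. Need μ > λ = 14.5.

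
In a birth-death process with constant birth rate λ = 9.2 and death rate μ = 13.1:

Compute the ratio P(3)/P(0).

For constant rates: P(n)/P(0) = (λ/μ)^n
P(3)/P(0) = (9.2/13.1)^3 = 0.7023^3 = 0.3464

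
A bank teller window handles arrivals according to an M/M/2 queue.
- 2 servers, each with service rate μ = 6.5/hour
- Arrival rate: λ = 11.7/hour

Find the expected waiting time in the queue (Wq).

Traffic intensity: ρ = λ/(cμ) = 11.7/(2×6.5) = 0.9000
Since ρ = 0.9000 < 1, system is stable.
Offered load a = λ/μ = cρ = 11.7/6.5 = 1.8000
P₀ = [ Σₙ₌₀^1 aⁿ/n! + a^2/(2!(1-ρ)) ]⁻¹
Σ = a^0/0! + a^1/1! = 1.0000 + 1.8000 = 2.8000
a^2/(2!(1-ρ)) = 3.2400/(2 × 0.1000) = 16.2000
P₀ = 1/(2.8000 + 16.2000) = 0.05263
Lq = P₀·a^2·ρ / (2!(1-ρ)²) = 0.052632 × 3.2400 × 0.90000 / (2 × 0.010000) = 7.6737
Wq = Lq/λ = 7.6737/11.7 = 0.6559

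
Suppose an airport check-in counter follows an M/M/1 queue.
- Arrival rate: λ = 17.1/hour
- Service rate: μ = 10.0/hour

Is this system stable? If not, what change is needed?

Stability requires ρ = λ/(cμ) < 1
ρ = 17.1/(1 × 10.0) = 17.1/10.00 = 1.7100
Since 1.7100 ≥ 1, the system is UNSTABLE.
Queue grows without bound. Need μ > λ = 17.1.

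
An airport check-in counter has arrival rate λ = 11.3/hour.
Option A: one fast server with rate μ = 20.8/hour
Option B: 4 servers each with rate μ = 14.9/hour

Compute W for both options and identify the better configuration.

Option A: single server μ = 20.8 (M/M/1)
  ρ_A = 11.3/20.8 = 0.5433
  W_A = 1/(μ-λ) = 1/(20.8-11.3) = 1/9.50 = 0.1053

Option B: 4 servers μ = 14.9 (M/M/4)
  ρ_B = λ/(cμ) = 11.3/(4×14.9) = 0.1896
  Offered load a = λ/μ = cρ = 11.3/14.9 = 0.7584
  P₀ = [ Σₙ₌₀^3 aⁿ/n! + a^4/(4!(1-ρ)) ]⁻¹
  Σ = a^0/0! + a^1/1! + a^2/2! + a^3/3! = 1.0000 + 0.7584 + 0.2876 + 0.07270 = 2.1187
  a^4/(4!(1-ρ)) = 0.3308/(24 × 0.8104) = 0.01701
  P₀ = 1/(2.1187 + 0.01701) = 0.4682
  Lq = P₀·a^4·ρ / (4!(1-ρ)²) = 0.4682 × 0.3308 × 0.1896 / (24 × 0.6568) = 0.001863
  Wq_B = Lq/λ = 0.0018632/11.3 = 0.00016488
  W_B = Wq_B + 1/μ = 0.00016488 + 0.067114 = 0.06728

Since W_B = 0.06728 < W_A = 0.1053, Option B (multiple servers) has the shorter time in system.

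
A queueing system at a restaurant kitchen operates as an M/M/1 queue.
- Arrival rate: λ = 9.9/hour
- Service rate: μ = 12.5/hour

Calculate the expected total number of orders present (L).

ρ = λ/μ = 9.9/12.5 = 0.7920
For M/M/1: L = λ/(μ-λ)
L = 9.9/(12.5-9.9) = 9.9/2.60
L = 3.8077 orders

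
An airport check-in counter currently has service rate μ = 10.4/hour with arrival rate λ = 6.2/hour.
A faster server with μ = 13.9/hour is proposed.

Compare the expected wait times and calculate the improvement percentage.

System 1: ρ₁ = 6.2/10.4 = 0.5962, W₁ = 1/(10.4-6.2) = 0.238095
System 2: ρ₂ = 6.2/13.9 = 0.4460, W₂ = 1/(13.9-6.2) = 0.129870
Improvement: (W₁-W₂)/W₁ = (0.238095-0.129870)/0.238095 = 45.45%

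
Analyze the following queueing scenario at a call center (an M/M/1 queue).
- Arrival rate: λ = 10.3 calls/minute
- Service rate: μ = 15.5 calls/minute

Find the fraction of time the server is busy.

Server utilization: ρ = λ/μ
ρ = 10.3/15.5 = 0.6645
The server is busy 66.45% of the time.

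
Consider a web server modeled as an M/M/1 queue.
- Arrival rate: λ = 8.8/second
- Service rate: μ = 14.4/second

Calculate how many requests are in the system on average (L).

ρ = λ/μ = 8.8/14.4 = 0.6111
For M/M/1: L = λ/(μ-λ)
L = 8.8/(14.4-8.8) = 8.8/5.60
L = 1.5714 requests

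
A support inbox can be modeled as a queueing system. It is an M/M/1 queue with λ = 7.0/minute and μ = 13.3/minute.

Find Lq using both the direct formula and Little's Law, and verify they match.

Method 1 (direct): Lq = λ²/(μ(μ-λ)) = 49.00/(13.3 × 6.30) = 0.5848

Method 2 (Little's Law):
W = 1/(μ-λ) = 1/6.30 = 0.15873
Wq = W - 1/μ = 0.15873 - 0.075188 = 0.08354
Lq = λWq = 7.0 × 0.08354 = 0.5848 ✔ (matches Method 1)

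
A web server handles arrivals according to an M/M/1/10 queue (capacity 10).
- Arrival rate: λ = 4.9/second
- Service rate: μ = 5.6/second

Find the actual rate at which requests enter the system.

ρ = λ/μ = 4.9/5.6 = 0.8750
P₀ = (1-ρ)/(1-ρ^(K+1)) = (1-0.8750)/(1-0.8750^11) = 0.1250/0.7698 = 0.1624
P_K = P₀×ρ^K = 0.16238 × 0.8750^10 = 0.16238 × 0.26308 = 0.04272
λ_eff = λ(1-P_K) = 4.9 × (1 - 0.04272) = 4.9 × 0.95728 = 4.6907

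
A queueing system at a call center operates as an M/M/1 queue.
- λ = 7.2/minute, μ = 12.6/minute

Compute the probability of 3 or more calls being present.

ρ = λ/μ = 7.2/12.6 = 0.5714
P(N ≥ n) = ρⁿ
P(N ≥ 3) = 0.5714^3
P(N ≥ 3) = 0.1866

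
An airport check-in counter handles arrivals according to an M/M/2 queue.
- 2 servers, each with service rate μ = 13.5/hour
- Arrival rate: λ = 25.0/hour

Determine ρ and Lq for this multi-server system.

Traffic intensity: ρ = λ/(cμ) = 25.0/(2×13.5) = 0.9259
Since ρ = 0.9259 < 1, system is stable.
Offered load a = λ/μ = cρ = 25.0/13.5 = 1.8519
P₀ = [ Σₙ₌₀^1 aⁿ/n! + a^2/(2!(1-ρ)) ]⁻¹
Σ = a^0/0! + a^1/1! = 1.0000 + 1.8519 = 2.8519
a^2/(2!(1-ρ)) = 3.429355/(2 × 0.07407407) = 23.1481
P₀ = 1/(2.8519 + 23.1481) = 0.03846
Lq = P₀·a^2·ρ / (2!(1-ρ)²) = 0.0384615 × 3.42936 × 0.925926 / (2 × 0.00548697) = 11.1289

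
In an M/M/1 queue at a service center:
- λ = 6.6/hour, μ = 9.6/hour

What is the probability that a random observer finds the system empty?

ρ = λ/μ = 6.6/9.6 = 0.6875
P(0) = 1 - ρ = 1 - 0.6875 = 0.3125
The server is idle 31.25% of the time.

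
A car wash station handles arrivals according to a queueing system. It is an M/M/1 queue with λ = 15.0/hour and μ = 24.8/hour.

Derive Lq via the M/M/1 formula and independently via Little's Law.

Method 1 (direct): Lq = λ²/(μ(μ-λ)) = 225.00/(24.8 × 9.80) = 0.9258

Method 2 (Little's Law):
W = 1/(μ-λ) = 1/9.80 = 0.10204
Wq = W - 1/μ = 0.10204 - 0.040323 = 0.06172
Lq = λWq = 15.0 × 0.06172 = 0.9258 ✔ (matches Method 1)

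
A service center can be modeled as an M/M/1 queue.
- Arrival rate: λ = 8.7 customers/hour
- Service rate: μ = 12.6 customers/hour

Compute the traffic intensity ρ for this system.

Server utilization: ρ = λ/μ
ρ = 8.7/12.6 = 0.6905
The server is busy 69.05% of the time.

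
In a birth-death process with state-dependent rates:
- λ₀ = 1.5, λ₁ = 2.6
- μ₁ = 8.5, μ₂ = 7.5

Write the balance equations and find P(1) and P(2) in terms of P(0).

Balance equations:
State 0: λ₀P₀ = μ₁P₁ → P₁ = (λ₀/μ₁)P₀ = (1.5/8.5)P₀ = 0.1765P₀
State 1: P₂ = (λ₀λ₁)/(μ₁μ₂)P₀ = (1.5×2.6)/(8.5×7.5)P₀ = 0.06118P₀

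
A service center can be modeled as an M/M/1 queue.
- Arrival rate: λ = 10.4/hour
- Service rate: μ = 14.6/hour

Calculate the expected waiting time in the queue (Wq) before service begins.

First, compute utilization: ρ = λ/μ = 10.4/14.6 = 0.7123
For M/M/1: Wq = λ/(μ(μ-λ))
Wq = 10.4/(14.6 × (14.6-10.4))
Wq = 10.4/(14.6 × 4.20)
Wq = 0.1696 hours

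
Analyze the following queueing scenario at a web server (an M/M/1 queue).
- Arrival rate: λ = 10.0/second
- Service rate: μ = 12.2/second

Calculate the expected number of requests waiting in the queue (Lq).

ρ = λ/μ = 10.0/12.2 = 0.8197
For M/M/1: Lq = λ²/(μ(μ-λ))
Lq = 100.00/(12.2 × 2.20)
Lq = 3.7258 requests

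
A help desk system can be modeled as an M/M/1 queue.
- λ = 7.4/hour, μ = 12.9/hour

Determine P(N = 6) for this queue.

ρ = λ/μ = 7.4/12.9 = 0.5736
P(n) = (1-ρ)ρⁿ
P(6) = (1-0.5736) × 0.5736^6
P(6) = 0.4264 × 0.03562
P(6) = 0.01519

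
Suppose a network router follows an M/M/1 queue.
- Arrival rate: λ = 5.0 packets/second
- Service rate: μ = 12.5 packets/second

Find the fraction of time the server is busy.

Server utilization: ρ = λ/μ
ρ = 5.0/12.5 = 0.4000
The server is busy 40.00% of the time.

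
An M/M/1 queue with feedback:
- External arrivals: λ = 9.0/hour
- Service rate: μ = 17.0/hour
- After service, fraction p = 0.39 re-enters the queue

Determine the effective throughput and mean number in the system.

Effective arrival rate: λ_eff = λ/(1-p) = 9.0/(1-0.39) = 9.0/0.61 = 14.7541
ρ = λ_eff/μ = 14.7541/17.0 = 0.867888
L = ρ/(1-ρ) = 0.867888/(1-0.867888) = 6.5693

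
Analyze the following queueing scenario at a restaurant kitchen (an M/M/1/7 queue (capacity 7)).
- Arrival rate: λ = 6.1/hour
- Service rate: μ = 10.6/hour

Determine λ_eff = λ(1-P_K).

ρ = λ/μ = 6.1/10.6 = 0.57547
P₀ = (1-ρ)/(1-ρ^(K+1)) = (1-0.57547)/(1-0.57547^8) = 0.4245/0.9880 = 0.4297
P_K = P₀×ρ^K = 0.4297 × 0.57547^7 = 0.4297 × 0.02090 = 0.008981
λ_eff = λ(1-P_K) = 6.1 × (1 - 0.008981) = 6.1 × 0.99102 = 6.0452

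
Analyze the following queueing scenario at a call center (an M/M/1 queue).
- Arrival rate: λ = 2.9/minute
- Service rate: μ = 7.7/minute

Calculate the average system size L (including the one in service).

ρ = λ/μ = 2.9/7.7 = 0.3766
For M/M/1: L = λ/(μ-λ)
L = 2.9/(7.7-2.9) = 2.9/4.80
L = 0.6042 calls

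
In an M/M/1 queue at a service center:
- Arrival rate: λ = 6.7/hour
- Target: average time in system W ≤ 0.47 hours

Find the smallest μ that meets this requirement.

For M/M/1: W = 1/(μ-λ)
Need W ≤ 0.47, so 1/(μ-λ) ≤ 0.47
μ - λ ≥ 1/0.47 = 2.1277
μ ≥ 6.7 + 2.1277 = 8.8277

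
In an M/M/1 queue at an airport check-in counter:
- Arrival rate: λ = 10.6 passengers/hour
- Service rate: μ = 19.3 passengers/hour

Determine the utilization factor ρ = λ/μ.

Server utilization: ρ = λ/μ
ρ = 10.6/19.3 = 0.5492
The server is busy 54.92% of the time.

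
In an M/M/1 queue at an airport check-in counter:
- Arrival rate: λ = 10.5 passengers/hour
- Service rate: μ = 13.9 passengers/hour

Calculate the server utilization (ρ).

Server utilization: ρ = λ/μ
ρ = 10.5/13.9 = 0.7554
The server is busy 75.54% of the time.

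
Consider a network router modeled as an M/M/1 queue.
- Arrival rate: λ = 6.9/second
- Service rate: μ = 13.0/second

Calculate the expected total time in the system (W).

First, compute utilization: ρ = λ/μ = 6.9/13.0 = 0.5308
For M/M/1: W = 1/(μ-λ)
W = 1/(13.0-6.9) = 1/6.10
W = 0.1639 seconds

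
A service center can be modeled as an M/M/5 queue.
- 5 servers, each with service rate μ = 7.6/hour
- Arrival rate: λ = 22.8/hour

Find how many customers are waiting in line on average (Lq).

Traffic intensity: ρ = λ/(cμ) = 22.8/(5×7.6) = 0.6000
Since ρ = 0.6000 < 1, system is stable.
Offered load a = λ/μ = cρ = 22.8/7.6 = 3.0000
P₀ = [ Σₙ₌₀^4 aⁿ/n! + a^5/(5!(1-ρ)) ]⁻¹
Σ = a^0/0! + a^1/1! + a^2/2! + a^3/3! + a^4/4! = 1.0000 + 3.0000 + 4.5000 + 4.5000 + 3.3750 = 16.3750
a^5/(5!(1-ρ)) = 243.0000/(120 × 0.4000) = 5.0625
P₀ = 1/(16.3750 + 5.0625) = 0.04665
Lq = P₀·a^5·ρ / (5!(1-ρ)²) = 0.04665 × 243.0000 × 0.6000 / (120 × 0.1600) = 0.3542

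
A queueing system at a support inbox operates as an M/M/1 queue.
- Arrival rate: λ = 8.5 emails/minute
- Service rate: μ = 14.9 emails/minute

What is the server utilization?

Server utilization: ρ = λ/μ
ρ = 8.5/14.9 = 0.5705
The server is busy 57.05% of the time.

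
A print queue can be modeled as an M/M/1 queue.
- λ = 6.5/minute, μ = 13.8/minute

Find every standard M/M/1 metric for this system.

Step 1: ρ = λ/μ = 6.5/13.8 = 0.4710
Step 2: L = λ/(μ-λ) = 6.5/7.30 = 0.8904
Step 3: Lq = λ²/(μ(μ-λ)) = 42.25/(13.8×7.30) = 0.4194
Step 4: W = 1/(μ-λ) = 1/7.30 = 0.13699
Step 5: Wq = λ/(μ(μ-λ)) = 6.5/(13.8×7.30) = 0.06452
Step 6: P(0) = 1-ρ = 0.5290
Verify: L = λW = 6.5×0.13699 = 0.8904 ✔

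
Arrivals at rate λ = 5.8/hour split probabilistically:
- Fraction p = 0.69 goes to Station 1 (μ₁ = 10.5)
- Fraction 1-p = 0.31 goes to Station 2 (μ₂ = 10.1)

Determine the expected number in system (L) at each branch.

Effective rates: λ₁ = 5.8×0.69 = 4.002, λ₂ = 5.8×0.31 = 1.798
Station 1: ρ₁ = 4.002/10.5 = 0.38114, L₁ = ρ₁/(1-ρ₁) = 0.38114/(1-0.38114) = 0.6159
Station 2: ρ₂ = 1.798/10.1 = 0.17802, L₂ = ρ₂/(1-ρ₂) = 0.17802/(1-0.17802) = 0.2166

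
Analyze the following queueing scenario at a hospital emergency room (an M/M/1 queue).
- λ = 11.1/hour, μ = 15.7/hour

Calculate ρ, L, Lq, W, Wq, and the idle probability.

Step 1: ρ = λ/μ = 11.1/15.7 = 0.7070
Step 2: L = λ/(μ-λ) = 11.1/4.60 = 2.4130
Step 3: Lq = λ²/(μ(μ-λ)) = 123.21/(15.7×4.60) = 1.7060
Step 4: W = 1/(μ-λ) = 1/4.60 = 0.21739
Step 5: Wq = λ/(μ(μ-λ)) = 11.1/(15.7×4.60) = 0.1537
Step 6: P(0) = 1-ρ = 0.2930
Verify: L = λW = 11.1×0.21739 = 2.4130 ✔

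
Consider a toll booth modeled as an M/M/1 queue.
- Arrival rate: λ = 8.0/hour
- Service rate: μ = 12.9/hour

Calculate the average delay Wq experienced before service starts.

First, compute utilization: ρ = λ/μ = 8.0/12.9 = 0.6202
For M/M/1: Wq = λ/(μ(μ-λ))
Wq = 8.0/(12.9 × (12.9-8.0))
Wq = 8.0/(12.9 × 4.90)
Wq = 0.1266 hours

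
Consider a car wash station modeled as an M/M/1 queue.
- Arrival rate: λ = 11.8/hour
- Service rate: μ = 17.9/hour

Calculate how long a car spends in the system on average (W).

First, compute utilization: ρ = λ/μ = 11.8/17.9 = 0.6592
For M/M/1: W = 1/(μ-λ)
W = 1/(17.9-11.8) = 1/6.10
W = 0.1639 hours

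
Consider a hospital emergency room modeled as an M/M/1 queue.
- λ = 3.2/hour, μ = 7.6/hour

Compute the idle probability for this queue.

ρ = λ/μ = 3.2/7.6 = 0.4211
P(0) = 1 - ρ = 1 - 0.4211 = 0.5789
The server is idle 57.89% of the time.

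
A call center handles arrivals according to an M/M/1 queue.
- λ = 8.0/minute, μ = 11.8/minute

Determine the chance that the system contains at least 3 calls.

ρ = λ/μ = 8.0/11.8 = 0.67797
P(N ≥ n) = ρⁿ
P(N ≥ 3) = 0.67797^3
P(N ≥ 3) = 0.3116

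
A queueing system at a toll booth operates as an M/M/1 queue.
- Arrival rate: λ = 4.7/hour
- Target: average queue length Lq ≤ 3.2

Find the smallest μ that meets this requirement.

For M/M/1: Lq = λ²/(μ(μ-λ))
Need Lq ≤ 3.2, i.e. μ(μ-λ) ≥ λ²/3.2
μ² - 4.7μ - 22.09/3.2 ≥ 0  →  μ² - 4.7μ - 6.90313 ≥ 0
Quadratic formula (positive root): μ = [λ + √(λ² + 4×6.90313)]/2
Discriminant: 22.09 + 4×6.90313 = 49.7025, √49.7025 = 7.0500
μ ≥ (4.7 + 7.0500)/2 = 5.8750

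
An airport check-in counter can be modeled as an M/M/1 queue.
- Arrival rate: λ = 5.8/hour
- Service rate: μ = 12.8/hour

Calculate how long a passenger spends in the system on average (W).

First, compute utilization: ρ = λ/μ = 5.8/12.8 = 0.4531
For M/M/1: W = 1/(μ-λ)
W = 1/(12.8-5.8) = 1/7.00
W = 0.1429 hours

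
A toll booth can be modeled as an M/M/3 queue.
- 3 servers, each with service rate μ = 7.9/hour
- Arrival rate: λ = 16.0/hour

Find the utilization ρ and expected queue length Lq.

Traffic intensity: ρ = λ/(cμ) = 16.0/(3×7.9) = 0.6751
Since ρ = 0.6751 < 1, system is stable.
Offered load a = λ/μ = cρ = 16.0/7.9 = 2.0253
P₀ = [ Σₙ₌₀^2 aⁿ/n! + a^3/(3!(1-ρ)) ]⁻¹
Σ = a^0/0! + a^1/1! + a^2/2! = 1.0000 + 2.0253 + 2.0510 = 5.0763
a^3/(3!(1-ρ)) = 8.3077/(6 × 0.3249) = 4.2617
P₀ = 1/(5.0763 + 4.2617) = 0.1071
Lq = P₀·a^3·ρ / (3!(1-ρ)²) = 0.10709 × 8.3077 × 0.67511 / (6 × 0.10556) = 0.9483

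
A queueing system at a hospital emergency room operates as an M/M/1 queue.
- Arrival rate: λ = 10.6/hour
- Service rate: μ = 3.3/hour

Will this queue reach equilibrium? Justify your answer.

Stability requires ρ = λ/(cμ) < 1
ρ = 10.6/(1 × 3.3) = 10.6/3.30 = 3.2121
Since 3.2121 ≥ 1, the system is UNSTABLE.
Queue grows without bound. Need μ > λ = 10.6.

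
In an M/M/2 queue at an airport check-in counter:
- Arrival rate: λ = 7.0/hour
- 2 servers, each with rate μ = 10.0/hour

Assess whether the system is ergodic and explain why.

Stability requires ρ = λ/(cμ) < 1
ρ = 7.0/(2 × 10.0) = 7.0/20.00 = 0.3500
Since 0.3500 < 1, the system is STABLE.
The servers are busy 35.00% of the time.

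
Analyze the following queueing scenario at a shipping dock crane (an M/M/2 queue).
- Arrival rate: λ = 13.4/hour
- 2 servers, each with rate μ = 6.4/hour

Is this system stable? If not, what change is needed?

Stability requires ρ = λ/(cμ) < 1
ρ = 13.4/(2 × 6.4) = 13.4/12.80 = 1.0469
Since 1.0469 ≥ 1, the system is UNSTABLE.
Need c > λ/μ = 13.4/6.4 = 2.09.
Minimum servers needed: c = 3.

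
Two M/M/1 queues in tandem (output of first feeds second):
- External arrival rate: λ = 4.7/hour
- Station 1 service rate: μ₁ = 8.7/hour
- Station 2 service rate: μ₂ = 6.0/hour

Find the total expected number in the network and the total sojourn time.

By Jackson's theorem, each station behaves as independent M/M/1.
Station 1: ρ₁ = 4.7/8.7 = 0.5402, L₁ = ρ₁/(1-ρ₁) = λ/(μ₁-λ) = 4.7/4.00 = 1.1750
Station 2: ρ₂ = 4.7/6.0 = 0.7833, L₂ = ρ₂/(1-ρ₂) = λ/(μ₂-λ) = 4.7/1.30 = 3.6154
Total: L = L₁ + L₂ = 1.1750 + 3.6154 = 4.7904
W = L/λ = 4.7904/4.7 = 1.0192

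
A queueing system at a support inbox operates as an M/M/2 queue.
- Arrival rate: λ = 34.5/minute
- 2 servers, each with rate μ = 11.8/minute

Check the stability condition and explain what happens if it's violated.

Stability requires ρ = λ/(cμ) < 1
ρ = 34.5/(2 × 11.8) = 34.5/23.60 = 1.4619
Since 1.4619 ≥ 1, the system is UNSTABLE.
Need c > λ/μ = 34.5/11.8 = 2.92.
Minimum servers needed: c = 3.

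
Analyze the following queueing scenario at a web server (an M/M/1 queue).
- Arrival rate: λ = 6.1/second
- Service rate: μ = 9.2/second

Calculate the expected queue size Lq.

ρ = λ/μ = 6.1/9.2 = 0.6630
For M/M/1: Lq = λ²/(μ(μ-λ))
Lq = 37.21/(9.2 × 3.10)
Lq = 1.3047 requests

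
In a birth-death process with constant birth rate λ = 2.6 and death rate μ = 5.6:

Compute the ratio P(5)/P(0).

For constant rates: P(n)/P(0) = (λ/μ)^n
P(5)/P(0) = (2.6/5.6)^5 = 0.46429^5 = 0.02157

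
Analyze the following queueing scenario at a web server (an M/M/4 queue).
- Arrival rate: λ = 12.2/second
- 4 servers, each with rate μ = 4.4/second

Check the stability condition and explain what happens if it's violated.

Stability requires ρ = λ/(cμ) < 1
ρ = 12.2/(4 × 4.4) = 12.2/17.60 = 0.6932
Since 0.6932 < 1, the system is STABLE.
The servers are busy 69.32% of the time.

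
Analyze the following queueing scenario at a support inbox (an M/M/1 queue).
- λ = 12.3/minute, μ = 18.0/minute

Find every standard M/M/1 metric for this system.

Step 1: ρ = λ/μ = 12.3/18.0 = 0.6833
Step 2: L = λ/(μ-λ) = 12.3/5.70 = 2.1579
Step 3: Lq = λ²/(μ(μ-λ)) = 151.29/(18.0×5.70) = 1.4746
Step 4: W = 1/(μ-λ) = 1/5.70 = 0.17544
Step 5: Wq = λ/(μ(μ-λ)) = 12.3/(18.0×5.70) = 0.1199
Step 6: P(0) = 1-ρ = 0.3167
Verify: L = λW = 12.3×0.17544 = 2.1579 ✔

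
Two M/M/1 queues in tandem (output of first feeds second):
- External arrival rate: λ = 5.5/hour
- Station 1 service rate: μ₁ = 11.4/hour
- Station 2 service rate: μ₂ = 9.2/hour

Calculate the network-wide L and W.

By Jackson's theorem, each station behaves as independent M/M/1.
Station 1: ρ₁ = 5.5/11.4 = 0.4825, L₁ = ρ₁/(1-ρ₁) = λ/(μ₁-λ) = 5.5/5.90 = 0.9322
Station 2: ρ₂ = 5.5/9.2 = 0.5978, L₂ = ρ₂/(1-ρ₂) = λ/(μ₂-λ) = 5.5/3.70 = 1.4865
Total: L = L₁ + L₂ = 0.9322 + 1.4865 = 2.4187
W = L/λ = 2.4187/5.5 = 0.4398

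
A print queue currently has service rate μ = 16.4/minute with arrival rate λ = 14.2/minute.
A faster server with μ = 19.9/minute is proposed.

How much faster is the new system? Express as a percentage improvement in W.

System 1: ρ₁ = 14.2/16.4 = 0.8659, W₁ = 1/(16.4-14.2) = 0.45455
System 2: ρ₂ = 14.2/19.9 = 0.7136, W₂ = 1/(19.9-14.2) = 0.17544
Improvement: (W₁-W₂)/W₁ = (0.45455-0.17544)/0.45455 = 61.40%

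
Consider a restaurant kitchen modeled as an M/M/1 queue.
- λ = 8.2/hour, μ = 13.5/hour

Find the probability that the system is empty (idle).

ρ = λ/μ = 8.2/13.5 = 0.6074
P(0) = 1 - ρ = 1 - 0.6074 = 0.3926
The server is idle 39.26% of the time.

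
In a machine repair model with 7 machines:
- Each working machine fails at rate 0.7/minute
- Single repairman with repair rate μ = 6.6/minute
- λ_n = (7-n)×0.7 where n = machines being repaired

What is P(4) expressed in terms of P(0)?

P(4)/P(0) = ∏_{i=0}^{4-1} λ_i/μ_{i+1}
= (7-0)×0.7/6.6 × (7-1)×0.7/6.6 × (7-2)×0.7/6.6 × (7-3)×0.7/6.6
= 0.1063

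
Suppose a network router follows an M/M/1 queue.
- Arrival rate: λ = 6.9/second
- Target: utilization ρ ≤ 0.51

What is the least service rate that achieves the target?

ρ = λ/μ, so μ = λ/ρ
μ ≥ 6.9/0.51 = 13.5294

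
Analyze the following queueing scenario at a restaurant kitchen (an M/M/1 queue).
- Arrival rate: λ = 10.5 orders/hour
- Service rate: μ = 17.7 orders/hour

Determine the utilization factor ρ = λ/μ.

Server utilization: ρ = λ/μ
ρ = 10.5/17.7 = 0.5932
The server is busy 59.32% of the time.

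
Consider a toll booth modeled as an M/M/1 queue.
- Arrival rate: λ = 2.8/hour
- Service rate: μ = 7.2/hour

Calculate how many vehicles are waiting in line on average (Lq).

ρ = λ/μ = 2.8/7.2 = 0.3889
For M/M/1: Lq = λ²/(μ(μ-λ))
Lq = 7.84/(7.2 × 4.40)
Lq = 0.2475 vehicles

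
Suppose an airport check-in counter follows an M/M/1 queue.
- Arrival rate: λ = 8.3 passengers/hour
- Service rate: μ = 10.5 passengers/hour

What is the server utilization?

Server utilization: ρ = λ/μ
ρ = 8.3/10.5 = 0.7905
The server is busy 79.05% of the time.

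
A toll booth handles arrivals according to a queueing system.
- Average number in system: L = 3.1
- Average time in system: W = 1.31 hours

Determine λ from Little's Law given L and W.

Little's Law: L = λW, so λ = L/W
λ = 3.1/1.31 = 2.3664 vehicles/hour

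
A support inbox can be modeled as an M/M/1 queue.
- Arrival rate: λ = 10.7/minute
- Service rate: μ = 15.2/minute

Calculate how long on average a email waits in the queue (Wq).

First, compute utilization: ρ = λ/μ = 10.7/15.2 = 0.7039
For M/M/1: Wq = λ/(μ(μ-λ))
Wq = 10.7/(15.2 × (15.2-10.7))
Wq = 10.7/(15.2 × 4.50)
Wq = 0.1564 minutes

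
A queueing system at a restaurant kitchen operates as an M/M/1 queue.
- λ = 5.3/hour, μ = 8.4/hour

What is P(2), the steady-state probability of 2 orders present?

ρ = λ/μ = 5.3/8.4 = 0.6310
P(n) = (1-ρ)ρⁿ
P(2) = (1-0.6310) × 0.6310^2
P(2) = 0.3690 × 0.3982
P(2) = 0.1469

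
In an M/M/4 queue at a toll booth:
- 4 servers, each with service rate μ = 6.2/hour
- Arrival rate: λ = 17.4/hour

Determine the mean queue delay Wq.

Traffic intensity: ρ = λ/(cμ) = 17.4/(4×6.2) = 0.7016
Since ρ = 0.7016 < 1, system is stable.
Offered load a = λ/μ = cρ = 17.4/6.2 = 2.8065
P₀ = [ Σₙ₌₀^3 aⁿ/n! + a^4/(4!(1-ρ)) ]⁻¹
Σ = a^0/0! + a^1/1! + a^2/2! + a^3/3! = 1.0000 + 2.8065 + 3.9381 + 3.6840 = 11.4286
a^4/(4!(1-ρ)) = 62.0341/(24 × 0.298387) = 8.6624
P₀ = 1/(11.4286 + 8.6624) = 0.04977
Lq = P₀·a^4·ρ / (4!(1-ρ)²) = 0.04977 × 62.0341 × 0.7016 / (24 × 0.08903) = 1.0138
Wq = Lq/λ = 1.0138/17.4 = 0.05826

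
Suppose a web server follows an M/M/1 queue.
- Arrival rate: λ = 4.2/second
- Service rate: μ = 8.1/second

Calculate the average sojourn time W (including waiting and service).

First, compute utilization: ρ = λ/μ = 4.2/8.1 = 0.5185
For M/M/1: W = 1/(μ-λ)
W = 1/(8.1-4.2) = 1/3.90
W = 0.2564 seconds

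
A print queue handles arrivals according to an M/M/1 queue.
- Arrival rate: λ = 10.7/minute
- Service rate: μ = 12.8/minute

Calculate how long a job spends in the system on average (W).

First, compute utilization: ρ = λ/μ = 10.7/12.8 = 0.8359
For M/M/1: W = 1/(μ-λ)
W = 1/(12.8-10.7) = 1/2.10
W = 0.4762 minutes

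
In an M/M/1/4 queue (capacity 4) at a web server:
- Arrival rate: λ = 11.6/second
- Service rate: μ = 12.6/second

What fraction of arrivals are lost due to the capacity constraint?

ρ = λ/μ = 11.6/12.6 = 0.92063
P₀ = (1-ρ)/(1-ρ^(K+1)) = (1-0.92063)/(1-0.92063^5) = 0.079370/0.33866 = 0.2344
P_K = P₀×ρ^K = 0.2344 × 0.92063^4 = 0.2344 × 0.7184 = 0.1684
Blocking probability = 16.84%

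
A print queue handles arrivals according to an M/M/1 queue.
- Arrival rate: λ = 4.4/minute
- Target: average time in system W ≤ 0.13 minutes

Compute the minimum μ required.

For M/M/1: W = 1/(μ-λ)
Need W ≤ 0.13, so 1/(μ-λ) ≤ 0.13
μ - λ ≥ 1/0.13 = 7.6923
μ ≥ 4.4 + 7.6923 = 12.0923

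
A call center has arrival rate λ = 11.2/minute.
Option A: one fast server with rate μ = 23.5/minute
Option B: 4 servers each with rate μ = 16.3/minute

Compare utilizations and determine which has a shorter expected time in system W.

Option A: single server μ = 23.5 (M/M/1)
  ρ_A = 11.2/23.5 = 0.4766
  W_A = 1/(μ-λ) = 1/(23.5-11.2) = 1/12.30 = 0.08130

Option B: 4 servers μ = 16.3 (M/M/4)
  ρ_B = λ/(cμ) = 11.2/(4×16.3) = 0.1718
  Offered load a = λ/μ = cρ = 11.2/16.3 = 0.6871
  P₀ = [ Σₙ₌₀^3 aⁿ/n! + a^4/(4!(1-ρ)) ]⁻¹
  Σ = a^0/0! + a^1/1! + a^2/2! + a^3/3! = 1.0000 + 0.68712 + 0.23606 + 0.054068 = 1.9772
  a^4/(4!(1-ρ)) = 0.2229/(24 × 0.8282) = 0.01121
  P₀ = 1/(1.9772 + 0.01121) = 0.5029
  Lq = P₀·a^4·ρ / (4!(1-ρ)²) = 0.5029 × 0.2229 × 0.1718 / (24 × 0.6859) = 0.001170
  Wq_B = Lq/λ = 0.0011697/11.2 = 0.0001044
  W_B = Wq_B + 1/μ = 0.0001044 + 0.06135 = 0.06145

Since W_B = 0.06145 < W_A = 0.08130, Option B (multiple servers) has the shorter time in system.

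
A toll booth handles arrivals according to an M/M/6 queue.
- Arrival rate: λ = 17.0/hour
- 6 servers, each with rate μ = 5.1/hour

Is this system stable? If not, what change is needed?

Stability requires ρ = λ/(cμ) < 1
ρ = 17.0/(6 × 5.1) = 17.0/30.60 = 0.5556
Since 0.5556 < 1, the system is STABLE.
The servers are busy 55.56% of the time.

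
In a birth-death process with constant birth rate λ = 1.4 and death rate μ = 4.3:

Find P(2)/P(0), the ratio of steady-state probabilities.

For constant rates: P(n)/P(0) = (λ/μ)^n
P(2)/P(0) = (1.4/4.3)^2 = 0.3256^2 = 0.1060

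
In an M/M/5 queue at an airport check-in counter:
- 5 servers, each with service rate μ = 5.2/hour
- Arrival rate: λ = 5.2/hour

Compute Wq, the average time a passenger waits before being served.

Traffic intensity: ρ = λ/(cμ) = 5.2/(5×5.2) = 0.2000
Since ρ = 0.2000 < 1, system is stable.
Offered load a = λ/μ = cρ = 5.2/5.2 = 1.0000
P₀ = [ Σₙ₌₀^4 aⁿ/n! + a^5/(5!(1-ρ)) ]⁻¹
Σ = a^0/0! + a^1/1! + a^2/2! + a^3/3! + a^4/4! = 1.0000 + 1.0000 + 0.50000 + 0.16667 + 0.041667 = 2.7083
a^5/(5!(1-ρ)) = 1.0000/(120 × 0.8000) = 0.01042
P₀ = 1/(2.7083 + 0.01042) = 0.3678
Lq = P₀·a^5·ρ / (5!(1-ρ)²) = 0.36782 × 1.0000 × 0.20000 / (120 × 0.64000) = 0.0009579
Wq = Lq/λ = 0.0009579/5.2 = 0.0001842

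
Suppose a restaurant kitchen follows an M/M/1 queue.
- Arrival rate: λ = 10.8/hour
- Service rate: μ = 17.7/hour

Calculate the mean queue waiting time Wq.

First, compute utilization: ρ = λ/μ = 10.8/17.7 = 0.6102
For M/M/1: Wq = λ/(μ(μ-λ))
Wq = 10.8/(17.7 × (17.7-10.8))
Wq = 10.8/(17.7 × 6.90)
Wq = 0.08843 hours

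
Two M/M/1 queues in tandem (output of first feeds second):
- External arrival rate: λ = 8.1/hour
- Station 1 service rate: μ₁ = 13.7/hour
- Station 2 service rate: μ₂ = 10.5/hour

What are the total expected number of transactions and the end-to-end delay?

By Jackson's theorem, each station behaves as independent M/M/1.
Station 1: ρ₁ = 8.1/13.7 = 0.5912, L₁ = ρ₁/(1-ρ₁) = λ/(μ₁-λ) = 8.1/5.60 = 1.4464
Station 2: ρ₂ = 8.1/10.5 = 0.7714, L₂ = ρ₂/(1-ρ₂) = λ/(μ₂-λ) = 8.1/2.40 = 3.3750
Total: L = L₁ + L₂ = 1.4464 + 3.3750 = 4.8214
W = L/λ = 4.8214/8.1 = 0.5952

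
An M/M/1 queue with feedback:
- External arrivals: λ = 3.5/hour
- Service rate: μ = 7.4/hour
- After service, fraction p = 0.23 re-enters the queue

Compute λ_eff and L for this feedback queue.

Effective arrival rate: λ_eff = λ/(1-p) = 3.5/(1-0.23) = 3.5/0.77 = 4.54545
ρ = λ_eff/μ = 4.54545/7.4 = 0.61425
L = ρ/(1-ρ) = 0.61425/(1-0.61425) = 1.5924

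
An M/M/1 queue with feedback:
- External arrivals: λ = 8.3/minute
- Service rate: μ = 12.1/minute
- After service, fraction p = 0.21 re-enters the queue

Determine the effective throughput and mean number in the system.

Effective arrival rate: λ_eff = λ/(1-p) = 8.3/(1-0.21) = 8.3/0.79 = 10.50633
ρ = λ_eff/μ = 10.50633/12.1 = 0.8682917
L = ρ/(1-ρ) = 0.8682917/(1-0.8682917) = 6.5925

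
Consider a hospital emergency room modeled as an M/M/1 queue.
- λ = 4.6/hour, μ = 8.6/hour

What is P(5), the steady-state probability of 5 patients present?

ρ = λ/μ = 4.6/8.6 = 0.53488
P(n) = (1-ρ)ρⁿ
P(5) = (1-0.53488) × 0.53488^5
P(5) = 0.4651 × 0.04378
P(5) = 0.02036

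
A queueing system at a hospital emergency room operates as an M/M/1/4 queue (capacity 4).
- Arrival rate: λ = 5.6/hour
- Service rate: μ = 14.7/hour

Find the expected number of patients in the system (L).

ρ = λ/μ = 5.6/14.7 = 0.38095
P₀ = (1-ρ)/(1-ρ^(K+1)) = (1-0.38095)/(1-0.38095^5) = 0.61905/0.99198 = 0.6241
P_K = P₀×ρ^K = 0.6241 × 0.38095^4 = 0.6241 × 0.02106 = 0.01314
L = ρ[1 - (K+1)ρ^K + Kρ^(K+1)] / [(1-ρ)(1-ρ^(K+1))]
L = 0.38095 × (1 - 5×0.02106 + 4×0.008023) / ((1 - 0.38095) × (1 - 0.008023)) = 0.5749 patients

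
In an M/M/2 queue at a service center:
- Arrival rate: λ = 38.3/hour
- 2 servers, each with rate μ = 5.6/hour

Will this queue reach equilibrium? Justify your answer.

Stability requires ρ = λ/(cμ) < 1
ρ = 38.3/(2 × 5.6) = 38.3/11.20 = 3.4196
Since 3.4196 ≥ 1, the system is UNSTABLE.
Need c > λ/μ = 38.3/5.6 = 6.84.
Minimum servers needed: c = 7.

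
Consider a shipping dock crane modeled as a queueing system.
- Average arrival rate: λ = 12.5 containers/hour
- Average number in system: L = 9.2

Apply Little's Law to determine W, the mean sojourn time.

Little's Law: L = λW, so W = L/λ
W = 9.2/12.5 = 0.7360 hours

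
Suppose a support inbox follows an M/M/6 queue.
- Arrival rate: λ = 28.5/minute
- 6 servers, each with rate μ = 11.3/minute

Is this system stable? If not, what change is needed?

Stability requires ρ = λ/(cμ) < 1
ρ = 28.5/(6 × 11.3) = 28.5/67.80 = 0.4204
Since 0.4204 < 1, the system is STABLE.
The servers are busy 42.04% of the time.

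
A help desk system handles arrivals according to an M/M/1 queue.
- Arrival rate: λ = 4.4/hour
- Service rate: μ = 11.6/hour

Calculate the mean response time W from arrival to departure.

First, compute utilization: ρ = λ/μ = 4.4/11.6 = 0.3793
For M/M/1: W = 1/(μ-λ)
W = 1/(11.6-4.4) = 1/7.20
W = 0.1389 hours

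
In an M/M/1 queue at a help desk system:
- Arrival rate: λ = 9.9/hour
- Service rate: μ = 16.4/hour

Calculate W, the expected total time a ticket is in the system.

First, compute utilization: ρ = λ/μ = 9.9/16.4 = 0.6037
For M/M/1: W = 1/(μ-λ)
W = 1/(16.4-9.9) = 1/6.50
W = 0.1538 hours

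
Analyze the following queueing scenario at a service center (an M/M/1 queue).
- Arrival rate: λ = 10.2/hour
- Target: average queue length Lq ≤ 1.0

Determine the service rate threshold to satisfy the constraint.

For M/M/1: Lq = λ²/(μ(μ-λ))
Need Lq ≤ 1.0, i.e. μ(μ-λ) ≥ λ²/1.0
μ² - 10.2μ - 104.04/1.0 ≥ 0  →  μ² - 10.2μ - 104.0400 ≥ 0
Quadratic formula (positive root): μ = [λ + √(λ² + 4×104.0400)]/2
Discriminant: 104.04 + 4×104.0400 = 520.2000, √520.2000 = 22.8079
μ ≥ (10.2 + 22.8079)/2 = 16.5039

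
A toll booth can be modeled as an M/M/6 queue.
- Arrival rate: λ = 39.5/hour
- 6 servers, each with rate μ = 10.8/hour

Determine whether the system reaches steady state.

Stability requires ρ = λ/(cμ) < 1
ρ = 39.5/(6 × 10.8) = 39.5/64.80 = 0.6096
Since 0.6096 < 1, the system is STABLE.
The servers are busy 60.96% of the time.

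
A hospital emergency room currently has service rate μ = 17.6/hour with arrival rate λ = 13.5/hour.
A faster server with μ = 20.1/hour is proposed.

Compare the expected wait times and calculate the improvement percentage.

System 1: ρ₁ = 13.5/17.6 = 0.7670, W₁ = 1/(17.6-13.5) = 0.2439
System 2: ρ₂ = 13.5/20.1 = 0.6716, W₂ = 1/(20.1-13.5) = 0.1515
Improvement: (W₁-W₂)/W₁ = (0.2439-0.1515)/0.2439 = 37.88%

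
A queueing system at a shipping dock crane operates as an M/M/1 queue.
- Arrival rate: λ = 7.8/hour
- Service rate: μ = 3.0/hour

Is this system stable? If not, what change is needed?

Stability requires ρ = λ/(cμ) < 1
ρ = 7.8/(1 × 3.0) = 7.8/3.00 = 2.6000
Since 2.6000 ≥ 1, the system is UNSTABLE.
Queue grows without bound. Need μ > λ = 7.8.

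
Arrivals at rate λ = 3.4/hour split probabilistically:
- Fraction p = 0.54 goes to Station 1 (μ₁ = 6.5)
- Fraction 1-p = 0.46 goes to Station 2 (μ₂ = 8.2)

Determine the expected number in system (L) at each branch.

Effective rates: λ₁ = 3.4×0.54 = 1.836, λ₂ = 3.4×0.46 = 1.564
Station 1: ρ₁ = 1.836/6.5 = 0.2825, L₁ = ρ₁/(1-ρ₁) = 0.2825/(1-0.2825) = 0.3937
Station 2: ρ₂ = 1.564/8.2 = 0.19073, L₂ = ρ₂/(1-ρ₂) = 0.19073/(1-0.19073) = 0.2357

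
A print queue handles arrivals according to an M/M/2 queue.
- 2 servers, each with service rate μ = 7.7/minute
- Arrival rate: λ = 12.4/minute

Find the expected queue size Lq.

Traffic intensity: ρ = λ/(cμ) = 12.4/(2×7.7) = 0.8052
Since ρ = 0.8052 < 1, system is stable.
Offered load a = λ/μ = cρ = 12.4/7.7 = 1.6104
P₀ = [ Σₙ₌₀^1 aⁿ/n! + a^2/(2!(1-ρ)) ]⁻¹
Σ = a^0/0! + a^1/1! = 1.0000 + 1.6104 = 2.6104
a^2/(2!(1-ρ)) = 2.59335/(2 × 0.194805) = 6.6563
P₀ = 1/(2.6104 + 6.6563) = 0.1079
Lq = P₀·a^2·ρ / (2!(1-ρ)²) = 0.107914 × 2.59335 × 0.805195 / (2 × 0.0379491) = 2.9690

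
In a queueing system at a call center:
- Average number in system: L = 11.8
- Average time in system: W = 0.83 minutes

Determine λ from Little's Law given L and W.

Little's Law: L = λW, so λ = L/W
λ = 11.8/0.83 = 14.2169 calls/minute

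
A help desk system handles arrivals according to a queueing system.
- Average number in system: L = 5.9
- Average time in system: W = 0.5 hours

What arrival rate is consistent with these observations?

Little's Law: L = λW, so λ = L/W
λ = 5.9/0.5 = 11.8000 tickets/hour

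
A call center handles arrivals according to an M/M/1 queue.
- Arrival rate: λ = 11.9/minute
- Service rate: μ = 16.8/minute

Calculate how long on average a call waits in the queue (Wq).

First, compute utilization: ρ = λ/μ = 11.9/16.8 = 0.7083
For M/M/1: Wq = λ/(μ(μ-λ))
Wq = 11.9/(16.8 × (16.8-11.9))
Wq = 11.9/(16.8 × 4.90)
Wq = 0.1446 minutes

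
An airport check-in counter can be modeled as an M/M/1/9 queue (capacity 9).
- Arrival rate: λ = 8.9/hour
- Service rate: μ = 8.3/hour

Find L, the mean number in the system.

ρ = λ/μ = 8.9/8.3 = 1.072289
P₀ = (1-ρ)/(1-ρ^(K+1)) = (1-1.072289)/(1-1.072289^10) = -0.07229/-1.0096 = 0.07160
P_K = P₀×ρ^K = 0.07160 × 1.072289^9 = 0.07160 × 1.8742 = 0.1342
L = ρ[1 - (K+1)ρ^K + Kρ^(K+1)] / [(1-ρ)(1-ρ^(K+1))]
L = 1.072289 × (1 - 10×1.874160 + 9×2.009641) / ((1 - 1.072289) × (1 - 2.009641)) = 5.0711 passengers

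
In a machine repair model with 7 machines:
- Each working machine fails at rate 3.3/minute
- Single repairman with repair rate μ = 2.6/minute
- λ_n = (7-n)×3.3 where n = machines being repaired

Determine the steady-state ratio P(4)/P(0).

P(4)/P(0) = ∏_{i=0}^{4-1} λ_i/μ_{i+1}
= (7-0)×3.3/2.6 × (7-1)×3.3/2.6 × (7-2)×3.3/2.6 × (7-3)×3.3/2.6
= 2179.9255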